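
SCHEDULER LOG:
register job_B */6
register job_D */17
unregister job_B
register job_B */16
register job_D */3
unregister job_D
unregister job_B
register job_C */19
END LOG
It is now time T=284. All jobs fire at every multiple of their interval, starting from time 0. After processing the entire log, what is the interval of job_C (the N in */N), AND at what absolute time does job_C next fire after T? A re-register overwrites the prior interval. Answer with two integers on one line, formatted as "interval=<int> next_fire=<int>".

Op 1: register job_B */6 -> active={job_B:*/6}
Op 2: register job_D */17 -> active={job_B:*/6, job_D:*/17}
Op 3: unregister job_B -> active={job_D:*/17}
Op 4: register job_B */16 -> active={job_B:*/16, job_D:*/17}
Op 5: register job_D */3 -> active={job_B:*/16, job_D:*/3}
Op 6: unregister job_D -> active={job_B:*/16}
Op 7: unregister job_B -> active={}
Op 8: register job_C */19 -> active={job_C:*/19}
Final interval of job_C = 19
Next fire of job_C after T=284: (284//19+1)*19 = 285

Answer: interval=19 next_fire=285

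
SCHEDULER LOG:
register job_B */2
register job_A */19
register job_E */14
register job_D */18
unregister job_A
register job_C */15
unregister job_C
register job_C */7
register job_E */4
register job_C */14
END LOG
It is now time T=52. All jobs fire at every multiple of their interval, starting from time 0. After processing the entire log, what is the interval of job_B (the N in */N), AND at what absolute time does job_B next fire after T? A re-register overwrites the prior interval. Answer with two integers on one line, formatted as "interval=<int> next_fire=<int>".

Op 1: register job_B */2 -> active={job_B:*/2}
Op 2: register job_A */19 -> active={job_A:*/19, job_B:*/2}
Op 3: register job_E */14 -> active={job_A:*/19, job_B:*/2, job_E:*/14}
Op 4: register job_D */18 -> active={job_A:*/19, job_B:*/2, job_D:*/18, job_E:*/14}
Op 5: unregister job_A -> active={job_B:*/2, job_D:*/18, job_E:*/14}
Op 6: register job_C */15 -> active={job_B:*/2, job_C:*/15, job_D:*/18, job_E:*/14}
Op 7: unregister job_C -> active={job_B:*/2, job_D:*/18, job_E:*/14}
Op 8: register job_C */7 -> active={job_B:*/2, job_C:*/7, job_D:*/18, job_E:*/14}
Op 9: register job_E */4 -> active={job_B:*/2, job_C:*/7, job_D:*/18, job_E:*/4}
Op 10: register job_C */14 -> active={job_B:*/2, job_C:*/14, job_D:*/18, job_E:*/4}
Final interval of job_B = 2
Next fire of job_B after T=52: (52//2+1)*2 = 54

Answer: interval=2 next_fire=54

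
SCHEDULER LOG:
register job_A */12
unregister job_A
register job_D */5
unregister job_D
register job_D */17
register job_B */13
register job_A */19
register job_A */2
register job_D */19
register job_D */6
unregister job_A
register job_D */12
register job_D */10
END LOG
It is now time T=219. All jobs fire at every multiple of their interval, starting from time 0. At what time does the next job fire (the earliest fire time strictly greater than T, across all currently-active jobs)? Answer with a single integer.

Op 1: register job_A */12 -> active={job_A:*/12}
Op 2: unregister job_A -> active={}
Op 3: register job_D */5 -> active={job_D:*/5}
Op 4: unregister job_D -> active={}
Op 5: register job_D */17 -> active={job_D:*/17}
Op 6: register job_B */13 -> active={job_B:*/13, job_D:*/17}
Op 7: register job_A */19 -> active={job_A:*/19, job_B:*/13, job_D:*/17}
Op 8: register job_A */2 -> active={job_A:*/2, job_B:*/13, job_D:*/17}
Op 9: register job_D */19 -> active={job_A:*/2, job_B:*/13, job_D:*/19}
Op 10: register job_D */6 -> active={job_A:*/2, job_B:*/13, job_D:*/6}
Op 11: unregister job_A -> active={job_B:*/13, job_D:*/6}
Op 12: register job_D */12 -> active={job_B:*/13, job_D:*/12}
Op 13: register job_D */10 -> active={job_B:*/13, job_D:*/10}
  job_B: interval 13, next fire after T=219 is 221
  job_D: interval 10, next fire after T=219 is 220
Earliest fire time = 220 (job job_D)

Answer: 220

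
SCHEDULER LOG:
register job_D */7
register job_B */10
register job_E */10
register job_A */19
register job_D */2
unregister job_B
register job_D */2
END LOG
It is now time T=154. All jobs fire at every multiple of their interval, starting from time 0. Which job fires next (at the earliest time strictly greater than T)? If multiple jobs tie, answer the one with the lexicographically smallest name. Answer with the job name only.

Op 1: register job_D */7 -> active={job_D:*/7}
Op 2: register job_B */10 -> active={job_B:*/10, job_D:*/7}
Op 3: register job_E */10 -> active={job_B:*/10, job_D:*/7, job_E:*/10}
Op 4: register job_A */19 -> active={job_A:*/19, job_B:*/10, job_D:*/7, job_E:*/10}
Op 5: register job_D */2 -> active={job_A:*/19, job_B:*/10, job_D:*/2, job_E:*/10}
Op 6: unregister job_B -> active={job_A:*/19, job_D:*/2, job_E:*/10}
Op 7: register job_D */2 -> active={job_A:*/19, job_D:*/2, job_E:*/10}
  job_A: interval 19, next fire after T=154 is 171
  job_D: interval 2, next fire after T=154 is 156
  job_E: interval 10, next fire after T=154 is 160
Earliest = 156, winner (lex tiebreak) = job_D

Answer: job_D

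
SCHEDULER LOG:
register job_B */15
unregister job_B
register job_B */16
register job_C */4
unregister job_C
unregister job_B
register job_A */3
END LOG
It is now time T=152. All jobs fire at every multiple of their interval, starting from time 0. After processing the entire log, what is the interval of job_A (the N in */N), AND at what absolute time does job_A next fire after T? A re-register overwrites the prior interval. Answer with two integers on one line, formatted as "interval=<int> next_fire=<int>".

Answer: interval=3 next_fire=153

Derivation:
Op 1: register job_B */15 -> active={job_B:*/15}
Op 2: unregister job_B -> active={}
Op 3: register job_B */16 -> active={job_B:*/16}
Op 4: register job_C */4 -> active={job_B:*/16, job_C:*/4}
Op 5: unregister job_C -> active={job_B:*/16}
Op 6: unregister job_B -> active={}
Op 7: register job_A */3 -> active={job_A:*/3}
Final interval of job_A = 3
Next fire of job_A after T=152: (152//3+1)*3 = 153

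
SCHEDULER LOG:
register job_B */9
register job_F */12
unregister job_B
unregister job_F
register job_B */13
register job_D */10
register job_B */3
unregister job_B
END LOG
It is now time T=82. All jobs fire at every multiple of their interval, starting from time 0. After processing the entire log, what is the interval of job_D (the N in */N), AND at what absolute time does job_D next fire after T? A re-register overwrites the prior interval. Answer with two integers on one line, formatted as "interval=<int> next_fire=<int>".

Op 1: register job_B */9 -> active={job_B:*/9}
Op 2: register job_F */12 -> active={job_B:*/9, job_F:*/12}
Op 3: unregister job_B -> active={job_F:*/12}
Op 4: unregister job_F -> active={}
Op 5: register job_B */13 -> active={job_B:*/13}
Op 6: register job_D */10 -> active={job_B:*/13, job_D:*/10}
Op 7: register job_B */3 -> active={job_B:*/3, job_D:*/10}
Op 8: unregister job_B -> active={job_D:*/10}
Final interval of job_D = 10
Next fire of job_D after T=82: (82//10+1)*10 = 90

Answer: interval=10 next_fire=90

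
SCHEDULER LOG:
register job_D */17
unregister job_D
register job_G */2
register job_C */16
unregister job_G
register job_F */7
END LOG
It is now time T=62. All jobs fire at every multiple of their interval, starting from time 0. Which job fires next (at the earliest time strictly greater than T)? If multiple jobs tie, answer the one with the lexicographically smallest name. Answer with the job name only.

Answer: job_F

Derivation:
Op 1: register job_D */17 -> active={job_D:*/17}
Op 2: unregister job_D -> active={}
Op 3: register job_G */2 -> active={job_G:*/2}
Op 4: register job_C */16 -> active={job_C:*/16, job_G:*/2}
Op 5: unregister job_G -> active={job_C:*/16}
Op 6: register job_F */7 -> active={job_C:*/16, job_F:*/7}
  job_C: interval 16, next fire after T=62 is 64
  job_F: interval 7, next fire after T=62 is 63
Earliest = 63, winner (lex tiebreak) = job_F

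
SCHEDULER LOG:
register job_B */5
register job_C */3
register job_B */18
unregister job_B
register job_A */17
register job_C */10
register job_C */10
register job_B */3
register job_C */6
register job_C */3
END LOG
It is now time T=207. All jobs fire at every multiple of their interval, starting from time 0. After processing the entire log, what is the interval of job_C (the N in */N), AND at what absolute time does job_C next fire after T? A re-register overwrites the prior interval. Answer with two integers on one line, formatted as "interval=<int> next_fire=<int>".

Op 1: register job_B */5 -> active={job_B:*/5}
Op 2: register job_C */3 -> active={job_B:*/5, job_C:*/3}
Op 3: register job_B */18 -> active={job_B:*/18, job_C:*/3}
Op 4: unregister job_B -> active={job_C:*/3}
Op 5: register job_A */17 -> active={job_A:*/17, job_C:*/3}
Op 6: register job_C */10 -> active={job_A:*/17, job_C:*/10}
Op 7: register job_C */10 -> active={job_A:*/17, job_C:*/10}
Op 8: register job_B */3 -> active={job_A:*/17, job_B:*/3, job_C:*/10}
Op 9: register job_C */6 -> active={job_A:*/17, job_B:*/3, job_C:*/6}
Op 10: register job_C */3 -> active={job_A:*/17, job_B:*/3, job_C:*/3}
Final interval of job_C = 3
Next fire of job_C after T=207: (207//3+1)*3 = 210

Answer: interval=3 next_fire=210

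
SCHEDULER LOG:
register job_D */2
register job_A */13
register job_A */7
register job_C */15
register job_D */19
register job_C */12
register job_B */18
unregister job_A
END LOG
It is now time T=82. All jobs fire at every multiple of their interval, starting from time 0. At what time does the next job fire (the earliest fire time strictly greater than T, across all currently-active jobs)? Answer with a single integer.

Answer: 84

Derivation:
Op 1: register job_D */2 -> active={job_D:*/2}
Op 2: register job_A */13 -> active={job_A:*/13, job_D:*/2}
Op 3: register job_A */7 -> active={job_A:*/7, job_D:*/2}
Op 4: register job_C */15 -> active={job_A:*/7, job_C:*/15, job_D:*/2}
Op 5: register job_D */19 -> active={job_A:*/7, job_C:*/15, job_D:*/19}
Op 6: register job_C */12 -> active={job_A:*/7, job_C:*/12, job_D:*/19}
Op 7: register job_B */18 -> active={job_A:*/7, job_B:*/18, job_C:*/12, job_D:*/19}
Op 8: unregister job_A -> active={job_B:*/18, job_C:*/12, job_D:*/19}
  job_B: interval 18, next fire after T=82 is 90
  job_C: interval 12, next fire after T=82 is 84
  job_D: interval 19, next fire after T=82 is 95
Earliest fire time = 84 (job job_C)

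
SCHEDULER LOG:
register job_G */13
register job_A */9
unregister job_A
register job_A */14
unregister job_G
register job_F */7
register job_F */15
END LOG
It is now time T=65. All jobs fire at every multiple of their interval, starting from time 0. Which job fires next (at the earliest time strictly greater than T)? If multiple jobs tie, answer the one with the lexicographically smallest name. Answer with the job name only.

Op 1: register job_G */13 -> active={job_G:*/13}
Op 2: register job_A */9 -> active={job_A:*/9, job_G:*/13}
Op 3: unregister job_A -> active={job_G:*/13}
Op 4: register job_A */14 -> active={job_A:*/14, job_G:*/13}
Op 5: unregister job_G -> active={job_A:*/14}
Op 6: register job_F */7 -> active={job_A:*/14, job_F:*/7}
Op 7: register job_F */15 -> active={job_A:*/14, job_F:*/15}
  job_A: interval 14, next fire after T=65 is 70
  job_F: interval 15, next fire after T=65 is 75
Earliest = 70, winner (lex tiebreak) = job_A

Answer: job_A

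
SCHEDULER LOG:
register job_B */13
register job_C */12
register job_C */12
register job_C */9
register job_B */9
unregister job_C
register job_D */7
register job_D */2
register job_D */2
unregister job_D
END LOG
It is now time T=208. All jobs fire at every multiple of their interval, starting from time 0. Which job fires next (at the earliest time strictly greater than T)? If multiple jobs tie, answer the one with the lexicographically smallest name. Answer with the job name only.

Answer: job_B

Derivation:
Op 1: register job_B */13 -> active={job_B:*/13}
Op 2: register job_C */12 -> active={job_B:*/13, job_C:*/12}
Op 3: register job_C */12 -> active={job_B:*/13, job_C:*/12}
Op 4: register job_C */9 -> active={job_B:*/13, job_C:*/9}
Op 5: register job_B */9 -> active={job_B:*/9, job_C:*/9}
Op 6: unregister job_C -> active={job_B:*/9}
Op 7: register job_D */7 -> active={job_B:*/9, job_D:*/7}
Op 8: register job_D */2 -> active={job_B:*/9, job_D:*/2}
Op 9: register job_D */2 -> active={job_B:*/9, job_D:*/2}
Op 10: unregister job_D -> active={job_B:*/9}
  job_B: interval 9, next fire after T=208 is 216
Earliest = 216, winner (lex tiebreak) = job_B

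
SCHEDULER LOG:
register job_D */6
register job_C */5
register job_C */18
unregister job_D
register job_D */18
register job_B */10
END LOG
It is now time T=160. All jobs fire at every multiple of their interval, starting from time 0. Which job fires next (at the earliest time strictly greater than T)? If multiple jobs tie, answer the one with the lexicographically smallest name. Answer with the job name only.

Op 1: register job_D */6 -> active={job_D:*/6}
Op 2: register job_C */5 -> active={job_C:*/5, job_D:*/6}
Op 3: register job_C */18 -> active={job_C:*/18, job_D:*/6}
Op 4: unregister job_D -> active={job_C:*/18}
Op 5: register job_D */18 -> active={job_C:*/18, job_D:*/18}
Op 6: register job_B */10 -> active={job_B:*/10, job_C:*/18, job_D:*/18}
  job_B: interval 10, next fire after T=160 is 170
  job_C: interval 18, next fire after T=160 is 162
  job_D: interval 18, next fire after T=160 is 162
Earliest = 162, winner (lex tiebreak) = job_C

Answer: job_C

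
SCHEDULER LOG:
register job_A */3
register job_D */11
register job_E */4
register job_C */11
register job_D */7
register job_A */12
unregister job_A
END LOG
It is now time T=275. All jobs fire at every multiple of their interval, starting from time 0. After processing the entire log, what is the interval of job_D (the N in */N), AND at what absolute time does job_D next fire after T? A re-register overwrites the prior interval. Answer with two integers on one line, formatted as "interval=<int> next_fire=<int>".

Op 1: register job_A */3 -> active={job_A:*/3}
Op 2: register job_D */11 -> active={job_A:*/3, job_D:*/11}
Op 3: register job_E */4 -> active={job_A:*/3, job_D:*/11, job_E:*/4}
Op 4: register job_C */11 -> active={job_A:*/3, job_C:*/11, job_D:*/11, job_E:*/4}
Op 5: register job_D */7 -> active={job_A:*/3, job_C:*/11, job_D:*/7, job_E:*/4}
Op 6: register job_A */12 -> active={job_A:*/12, job_C:*/11, job_D:*/7, job_E:*/4}
Op 7: unregister job_A -> active={job_C:*/11, job_D:*/7, job_E:*/4}
Final interval of job_D = 7
Next fire of job_D after T=275: (275//7+1)*7 = 280

Answer: interval=7 next_fire=280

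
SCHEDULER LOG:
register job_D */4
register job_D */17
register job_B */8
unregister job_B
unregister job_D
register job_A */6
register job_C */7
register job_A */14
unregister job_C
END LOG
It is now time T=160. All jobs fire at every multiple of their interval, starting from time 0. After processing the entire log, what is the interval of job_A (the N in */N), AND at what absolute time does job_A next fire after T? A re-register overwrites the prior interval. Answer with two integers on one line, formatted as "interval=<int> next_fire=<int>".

Answer: interval=14 next_fire=168

Derivation:
Op 1: register job_D */4 -> active={job_D:*/4}
Op 2: register job_D */17 -> active={job_D:*/17}
Op 3: register job_B */8 -> active={job_B:*/8, job_D:*/17}
Op 4: unregister job_B -> active={job_D:*/17}
Op 5: unregister job_D -> active={}
Op 6: register job_A */6 -> active={job_A:*/6}
Op 7: register job_C */7 -> active={job_A:*/6, job_C:*/7}
Op 8: register job_A */14 -> active={job_A:*/14, job_C:*/7}
Op 9: unregister job_C -> active={job_A:*/14}
Final interval of job_A = 14
Next fire of job_A after T=160: (160//14+1)*14 = 168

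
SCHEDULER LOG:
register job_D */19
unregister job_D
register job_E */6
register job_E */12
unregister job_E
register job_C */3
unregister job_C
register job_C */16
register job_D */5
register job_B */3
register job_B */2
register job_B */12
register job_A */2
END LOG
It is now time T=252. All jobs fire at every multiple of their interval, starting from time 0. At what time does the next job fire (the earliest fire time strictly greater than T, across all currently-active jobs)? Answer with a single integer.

Answer: 254

Derivation:
Op 1: register job_D */19 -> active={job_D:*/19}
Op 2: unregister job_D -> active={}
Op 3: register job_E */6 -> active={job_E:*/6}
Op 4: register job_E */12 -> active={job_E:*/12}
Op 5: unregister job_E -> active={}
Op 6: register job_C */3 -> active={job_C:*/3}
Op 7: unregister job_C -> active={}
Op 8: register job_C */16 -> active={job_C:*/16}
Op 9: register job_D */5 -> active={job_C:*/16, job_D:*/5}
Op 10: register job_B */3 -> active={job_B:*/3, job_C:*/16, job_D:*/5}
Op 11: register job_B */2 -> active={job_B:*/2, job_C:*/16, job_D:*/5}
Op 12: register job_B */12 -> active={job_B:*/12, job_C:*/16, job_D:*/5}
Op 13: register job_A */2 -> active={job_A:*/2, job_B:*/12, job_C:*/16, job_D:*/5}
  job_A: interval 2, next fire after T=252 is 254
  job_B: interval 12, next fire after T=252 is 264
  job_C: interval 16, next fire after T=252 is 256
  job_D: interval 5, next fire after T=252 is 255
Earliest fire time = 254 (job job_A)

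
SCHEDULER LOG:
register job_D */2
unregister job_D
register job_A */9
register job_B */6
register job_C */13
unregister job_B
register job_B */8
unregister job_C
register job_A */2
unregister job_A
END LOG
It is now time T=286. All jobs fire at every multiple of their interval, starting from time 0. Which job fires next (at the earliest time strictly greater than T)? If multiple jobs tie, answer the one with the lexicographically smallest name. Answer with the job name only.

Answer: job_B

Derivation:
Op 1: register job_D */2 -> active={job_D:*/2}
Op 2: unregister job_D -> active={}
Op 3: register job_A */9 -> active={job_A:*/9}
Op 4: register job_B */6 -> active={job_A:*/9, job_B:*/6}
Op 5: register job_C */13 -> active={job_A:*/9, job_B:*/6, job_C:*/13}
Op 6: unregister job_B -> active={job_A:*/9, job_C:*/13}
Op 7: register job_B */8 -> active={job_A:*/9, job_B:*/8, job_C:*/13}
Op 8: unregister job_C -> active={job_A:*/9, job_B:*/8}
Op 9: register job_A */2 -> active={job_A:*/2, job_B:*/8}
Op 10: unregister job_A -> active={job_B:*/8}
  job_B: interval 8, next fire after T=286 is 288
Earliest = 288, winner (lex tiebreak) = job_B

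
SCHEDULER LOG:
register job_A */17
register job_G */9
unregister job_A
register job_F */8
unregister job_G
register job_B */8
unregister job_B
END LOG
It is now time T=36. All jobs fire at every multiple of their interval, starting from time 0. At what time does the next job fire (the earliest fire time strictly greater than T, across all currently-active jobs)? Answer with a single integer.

Op 1: register job_A */17 -> active={job_A:*/17}
Op 2: register job_G */9 -> active={job_A:*/17, job_G:*/9}
Op 3: unregister job_A -> active={job_G:*/9}
Op 4: register job_F */8 -> active={job_F:*/8, job_G:*/9}
Op 5: unregister job_G -> active={job_F:*/8}
Op 6: register job_B */8 -> active={job_B:*/8, job_F:*/8}
Op 7: unregister job_B -> active={job_F:*/8}
  job_F: interval 8, next fire after T=36 is 40
Earliest fire time = 40 (job job_F)

Answer: 40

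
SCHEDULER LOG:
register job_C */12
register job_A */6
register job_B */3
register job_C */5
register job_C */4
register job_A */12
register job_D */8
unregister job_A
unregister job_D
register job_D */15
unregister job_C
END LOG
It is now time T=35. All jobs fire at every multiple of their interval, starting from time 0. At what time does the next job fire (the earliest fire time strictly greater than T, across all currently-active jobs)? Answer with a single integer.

Answer: 36

Derivation:
Op 1: register job_C */12 -> active={job_C:*/12}
Op 2: register job_A */6 -> active={job_A:*/6, job_C:*/12}
Op 3: register job_B */3 -> active={job_A:*/6, job_B:*/3, job_C:*/12}
Op 4: register job_C */5 -> active={job_A:*/6, job_B:*/3, job_C:*/5}
Op 5: register job_C */4 -> active={job_A:*/6, job_B:*/3, job_C:*/4}
Op 6: register job_A */12 -> active={job_A:*/12, job_B:*/3, job_C:*/4}
Op 7: register job_D */8 -> active={job_A:*/12, job_B:*/3, job_C:*/4, job_D:*/8}
Op 8: unregister job_A -> active={job_B:*/3, job_C:*/4, job_D:*/8}
Op 9: unregister job_D -> active={job_B:*/3, job_C:*/4}
Op 10: register job_D */15 -> active={job_B:*/3, job_C:*/4, job_D:*/15}
Op 11: unregister job_C -> active={job_B:*/3, job_D:*/15}
  job_B: interval 3, next fire after T=35 is 36
  job_D: interval 15, next fire after T=35 is 45
Earliest fire time = 36 (job job_B)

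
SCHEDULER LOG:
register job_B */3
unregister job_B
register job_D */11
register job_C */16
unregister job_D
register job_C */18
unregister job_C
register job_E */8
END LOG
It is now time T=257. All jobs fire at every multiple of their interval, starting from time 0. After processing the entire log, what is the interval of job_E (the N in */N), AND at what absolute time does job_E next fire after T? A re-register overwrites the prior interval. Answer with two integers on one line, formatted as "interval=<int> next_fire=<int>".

Answer: interval=8 next_fire=264

Derivation:
Op 1: register job_B */3 -> active={job_B:*/3}
Op 2: unregister job_B -> active={}
Op 3: register job_D */11 -> active={job_D:*/11}
Op 4: register job_C */16 -> active={job_C:*/16, job_D:*/11}
Op 5: unregister job_D -> active={job_C:*/16}
Op 6: register job_C */18 -> active={job_C:*/18}
Op 7: unregister job_C -> active={}
Op 8: register job_E */8 -> active={job_E:*/8}
Final interval of job_E = 8
Next fire of job_E after T=257: (257//8+1)*8 = 264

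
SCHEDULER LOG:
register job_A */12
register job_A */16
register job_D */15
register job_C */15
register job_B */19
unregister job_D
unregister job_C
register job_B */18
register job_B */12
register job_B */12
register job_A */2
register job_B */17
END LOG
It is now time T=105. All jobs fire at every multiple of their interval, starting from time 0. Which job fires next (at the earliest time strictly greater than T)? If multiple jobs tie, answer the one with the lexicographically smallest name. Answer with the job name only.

Op 1: register job_A */12 -> active={job_A:*/12}
Op 2: register job_A */16 -> active={job_A:*/16}
Op 3: register job_D */15 -> active={job_A:*/16, job_D:*/15}
Op 4: register job_C */15 -> active={job_A:*/16, job_C:*/15, job_D:*/15}
Op 5: register job_B */19 -> active={job_A:*/16, job_B:*/19, job_C:*/15, job_D:*/15}
Op 6: unregister job_D -> active={job_A:*/16, job_B:*/19, job_C:*/15}
Op 7: unregister job_C -> active={job_A:*/16, job_B:*/19}
Op 8: register job_B */18 -> active={job_A:*/16, job_B:*/18}
Op 9: register job_B */12 -> active={job_A:*/16, job_B:*/12}
Op 10: register job_B */12 -> active={job_A:*/16, job_B:*/12}
Op 11: register job_A */2 -> active={job_A:*/2, job_B:*/12}
Op 12: register job_B */17 -> active={job_A:*/2, job_B:*/17}
  job_A: interval 2, next fire after T=105 is 106
  job_B: interval 17, next fire after T=105 is 119
Earliest = 106, winner (lex tiebreak) = job_A

Answer: job_A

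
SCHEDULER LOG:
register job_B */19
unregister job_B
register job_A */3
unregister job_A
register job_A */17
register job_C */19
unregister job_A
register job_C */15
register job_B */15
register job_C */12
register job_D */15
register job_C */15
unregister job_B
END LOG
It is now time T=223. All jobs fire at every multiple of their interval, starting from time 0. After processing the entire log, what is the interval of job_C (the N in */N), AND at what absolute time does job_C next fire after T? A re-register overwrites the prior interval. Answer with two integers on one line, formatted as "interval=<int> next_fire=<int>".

Answer: interval=15 next_fire=225

Derivation:
Op 1: register job_B */19 -> active={job_B:*/19}
Op 2: unregister job_B -> active={}
Op 3: register job_A */3 -> active={job_A:*/3}
Op 4: unregister job_A -> active={}
Op 5: register job_A */17 -> active={job_A:*/17}
Op 6: register job_C */19 -> active={job_A:*/17, job_C:*/19}
Op 7: unregister job_A -> active={job_C:*/19}
Op 8: register job_C */15 -> active={job_C:*/15}
Op 9: register job_B */15 -> active={job_B:*/15, job_C:*/15}
Op 10: register job_C */12 -> active={job_B:*/15, job_C:*/12}
Op 11: register job_D */15 -> active={job_B:*/15, job_C:*/12, job_D:*/15}
Op 12: register job_C */15 -> active={job_B:*/15, job_C:*/15, job_D:*/15}
Op 13: unregister job_B -> active={job_C:*/15, job_D:*/15}
Final interval of job_C = 15
Next fire of job_C after T=223: (223//15+1)*15 = 225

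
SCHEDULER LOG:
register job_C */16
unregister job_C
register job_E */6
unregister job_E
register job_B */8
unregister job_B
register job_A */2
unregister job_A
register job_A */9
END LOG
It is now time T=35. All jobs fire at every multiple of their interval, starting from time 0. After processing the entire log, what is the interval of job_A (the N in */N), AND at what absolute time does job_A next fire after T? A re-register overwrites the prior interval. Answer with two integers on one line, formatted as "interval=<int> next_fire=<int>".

Answer: interval=9 next_fire=36

Derivation:
Op 1: register job_C */16 -> active={job_C:*/16}
Op 2: unregister job_C -> active={}
Op 3: register job_E */6 -> active={job_E:*/6}
Op 4: unregister job_E -> active={}
Op 5: register job_B */8 -> active={job_B:*/8}
Op 6: unregister job_B -> active={}
Op 7: register job_A */2 -> active={job_A:*/2}
Op 8: unregister job_A -> active={}
Op 9: register job_A */9 -> active={job_A:*/9}
Final interval of job_A = 9
Next fire of job_A after T=35: (35//9+1)*9 = 36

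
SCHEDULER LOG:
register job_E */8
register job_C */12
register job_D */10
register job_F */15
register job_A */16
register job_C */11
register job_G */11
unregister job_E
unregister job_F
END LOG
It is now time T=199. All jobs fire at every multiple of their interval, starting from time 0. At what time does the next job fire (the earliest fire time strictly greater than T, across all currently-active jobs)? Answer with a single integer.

Answer: 200

Derivation:
Op 1: register job_E */8 -> active={job_E:*/8}
Op 2: register job_C */12 -> active={job_C:*/12, job_E:*/8}
Op 3: register job_D */10 -> active={job_C:*/12, job_D:*/10, job_E:*/8}
Op 4: register job_F */15 -> active={job_C:*/12, job_D:*/10, job_E:*/8, job_F:*/15}
Op 5: register job_A */16 -> active={job_A:*/16, job_C:*/12, job_D:*/10, job_E:*/8, job_F:*/15}
Op 6: register job_C */11 -> active={job_A:*/16, job_C:*/11, job_D:*/10, job_E:*/8, job_F:*/15}
Op 7: register job_G */11 -> active={job_A:*/16, job_C:*/11, job_D:*/10, job_E:*/8, job_F:*/15, job_G:*/11}
Op 8: unregister job_E -> active={job_A:*/16, job_C:*/11, job_D:*/10, job_F:*/15, job_G:*/11}
Op 9: unregister job_F -> active={job_A:*/16, job_C:*/11, job_D:*/10, job_G:*/11}
  job_A: interval 16, next fire after T=199 is 208
  job_C: interval 11, next fire after T=199 is 209
  job_D: interval 10, next fire after T=199 is 200
  job_G: interval 11, next fire after T=199 is 209
Earliest fire time = 200 (job job_D)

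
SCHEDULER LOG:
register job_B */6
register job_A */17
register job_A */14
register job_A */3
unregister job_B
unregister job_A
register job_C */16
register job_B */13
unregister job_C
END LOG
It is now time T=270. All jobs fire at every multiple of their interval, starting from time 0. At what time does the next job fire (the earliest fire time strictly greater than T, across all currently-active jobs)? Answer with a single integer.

Answer: 273

Derivation:
Op 1: register job_B */6 -> active={job_B:*/6}
Op 2: register job_A */17 -> active={job_A:*/17, job_B:*/6}
Op 3: register job_A */14 -> active={job_A:*/14, job_B:*/6}
Op 4: register job_A */3 -> active={job_A:*/3, job_B:*/6}
Op 5: unregister job_B -> active={job_A:*/3}
Op 6: unregister job_A -> active={}
Op 7: register job_C */16 -> active={job_C:*/16}
Op 8: register job_B */13 -> active={job_B:*/13, job_C:*/16}
Op 9: unregister job_C -> active={job_B:*/13}
  job_B: interval 13, next fire after T=270 is 273
Earliest fire time = 273 (job job_B)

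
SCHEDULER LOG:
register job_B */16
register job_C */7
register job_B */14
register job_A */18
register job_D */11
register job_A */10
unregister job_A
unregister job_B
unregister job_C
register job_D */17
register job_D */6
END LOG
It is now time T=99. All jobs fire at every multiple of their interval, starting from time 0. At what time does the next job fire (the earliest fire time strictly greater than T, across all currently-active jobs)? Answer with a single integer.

Answer: 102

Derivation:
Op 1: register job_B */16 -> active={job_B:*/16}
Op 2: register job_C */7 -> active={job_B:*/16, job_C:*/7}
Op 3: register job_B */14 -> active={job_B:*/14, job_C:*/7}
Op 4: register job_A */18 -> active={job_A:*/18, job_B:*/14, job_C:*/7}
Op 5: register job_D */11 -> active={job_A:*/18, job_B:*/14, job_C:*/7, job_D:*/11}
Op 6: register job_A */10 -> active={job_A:*/10, job_B:*/14, job_C:*/7, job_D:*/11}
Op 7: unregister job_A -> active={job_B:*/14, job_C:*/7, job_D:*/11}
Op 8: unregister job_B -> active={job_C:*/7, job_D:*/11}
Op 9: unregister job_C -> active={job_D:*/11}
Op 10: register job_D */17 -> active={job_D:*/17}
Op 11: register job_D */6 -> active={job_D:*/6}
  job_D: interval 6, next fire after T=99 is 102
Earliest fire time = 102 (job job_D)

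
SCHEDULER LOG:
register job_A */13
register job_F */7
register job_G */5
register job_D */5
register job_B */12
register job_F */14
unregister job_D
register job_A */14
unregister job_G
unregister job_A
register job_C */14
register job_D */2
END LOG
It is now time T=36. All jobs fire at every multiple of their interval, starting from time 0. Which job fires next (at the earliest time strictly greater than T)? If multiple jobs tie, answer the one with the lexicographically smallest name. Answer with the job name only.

Op 1: register job_A */13 -> active={job_A:*/13}
Op 2: register job_F */7 -> active={job_A:*/13, job_F:*/7}
Op 3: register job_G */5 -> active={job_A:*/13, job_F:*/7, job_G:*/5}
Op 4: register job_D */5 -> active={job_A:*/13, job_D:*/5, job_F:*/7, job_G:*/5}
Op 5: register job_B */12 -> active={job_A:*/13, job_B:*/12, job_D:*/5, job_F:*/7, job_G:*/5}
Op 6: register job_F */14 -> active={job_A:*/13, job_B:*/12, job_D:*/5, job_F:*/14, job_G:*/5}
Op 7: unregister job_D -> active={job_A:*/13, job_B:*/12, job_F:*/14, job_G:*/5}
Op 8: register job_A */14 -> active={job_A:*/14, job_B:*/12, job_F:*/14, job_G:*/5}
Op 9: unregister job_G -> active={job_A:*/14, job_B:*/12, job_F:*/14}
Op 10: unregister job_A -> active={job_B:*/12, job_F:*/14}
Op 11: register job_C */14 -> active={job_B:*/12, job_C:*/14, job_F:*/14}
Op 12: register job_D */2 -> active={job_B:*/12, job_C:*/14, job_D:*/2, job_F:*/14}
  job_B: interval 12, next fire after T=36 is 48
  job_C: interval 14, next fire after T=36 is 42
  job_D: interval 2, next fire after T=36 is 38
  job_F: interval 14, next fire after T=36 is 42
Earliest = 38, winner (lex tiebreak) = job_D

Answer: job_D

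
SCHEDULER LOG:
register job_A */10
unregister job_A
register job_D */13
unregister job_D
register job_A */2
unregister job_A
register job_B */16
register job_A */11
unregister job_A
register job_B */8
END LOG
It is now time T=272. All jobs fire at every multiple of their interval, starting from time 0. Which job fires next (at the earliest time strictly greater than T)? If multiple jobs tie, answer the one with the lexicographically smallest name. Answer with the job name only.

Op 1: register job_A */10 -> active={job_A:*/10}
Op 2: unregister job_A -> active={}
Op 3: register job_D */13 -> active={job_D:*/13}
Op 4: unregister job_D -> active={}
Op 5: register job_A */2 -> active={job_A:*/2}
Op 6: unregister job_A -> active={}
Op 7: register job_B */16 -> active={job_B:*/16}
Op 8: register job_A */11 -> active={job_A:*/11, job_B:*/16}
Op 9: unregister job_A -> active={job_B:*/16}
Op 10: register job_B */8 -> active={job_B:*/8}
  job_B: interval 8, next fire after T=272 is 280
Earliest = 280, winner (lex tiebreak) = job_B

Answer: job_B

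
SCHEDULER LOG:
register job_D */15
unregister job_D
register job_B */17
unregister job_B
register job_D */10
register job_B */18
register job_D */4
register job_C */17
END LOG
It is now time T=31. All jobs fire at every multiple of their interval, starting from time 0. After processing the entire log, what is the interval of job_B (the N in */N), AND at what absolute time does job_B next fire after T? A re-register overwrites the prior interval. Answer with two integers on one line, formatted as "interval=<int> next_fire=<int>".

Op 1: register job_D */15 -> active={job_D:*/15}
Op 2: unregister job_D -> active={}
Op 3: register job_B */17 -> active={job_B:*/17}
Op 4: unregister job_B -> active={}
Op 5: register job_D */10 -> active={job_D:*/10}
Op 6: register job_B */18 -> active={job_B:*/18, job_D:*/10}
Op 7: register job_D */4 -> active={job_B:*/18, job_D:*/4}
Op 8: register job_C */17 -> active={job_B:*/18, job_C:*/17, job_D:*/4}
Final interval of job_B = 18
Next fire of job_B after T=31: (31//18+1)*18 = 36

Answer: interval=18 next_fire=36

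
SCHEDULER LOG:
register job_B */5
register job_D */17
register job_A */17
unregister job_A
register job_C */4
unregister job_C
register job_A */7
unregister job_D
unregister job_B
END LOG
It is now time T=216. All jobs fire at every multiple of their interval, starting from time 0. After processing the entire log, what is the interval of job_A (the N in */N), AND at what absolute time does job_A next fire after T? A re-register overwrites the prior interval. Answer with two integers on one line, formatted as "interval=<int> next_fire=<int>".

Answer: interval=7 next_fire=217

Derivation:
Op 1: register job_B */5 -> active={job_B:*/5}
Op 2: register job_D */17 -> active={job_B:*/5, job_D:*/17}
Op 3: register job_A */17 -> active={job_A:*/17, job_B:*/5, job_D:*/17}
Op 4: unregister job_A -> active={job_B:*/5, job_D:*/17}
Op 5: register job_C */4 -> active={job_B:*/5, job_C:*/4, job_D:*/17}
Op 6: unregister job_C -> active={job_B:*/5, job_D:*/17}
Op 7: register job_A */7 -> active={job_A:*/7, job_B:*/5, job_D:*/17}
Op 8: unregister job_D -> active={job_A:*/7, job_B:*/5}
Op 9: unregister job_B -> active={job_A:*/7}
Final interval of job_A = 7
Next fire of job_A after T=216: (216//7+1)*7 = 217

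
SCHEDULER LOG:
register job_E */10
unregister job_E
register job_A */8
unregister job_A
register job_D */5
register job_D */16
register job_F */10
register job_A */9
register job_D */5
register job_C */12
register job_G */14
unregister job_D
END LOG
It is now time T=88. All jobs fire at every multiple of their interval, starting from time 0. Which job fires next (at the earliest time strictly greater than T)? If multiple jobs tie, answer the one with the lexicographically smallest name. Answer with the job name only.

Op 1: register job_E */10 -> active={job_E:*/10}
Op 2: unregister job_E -> active={}
Op 3: register job_A */8 -> active={job_A:*/8}
Op 4: unregister job_A -> active={}
Op 5: register job_D */5 -> active={job_D:*/5}
Op 6: register job_D */16 -> active={job_D:*/16}
Op 7: register job_F */10 -> active={job_D:*/16, job_F:*/10}
Op 8: register job_A */9 -> active={job_A:*/9, job_D:*/16, job_F:*/10}
Op 9: register job_D */5 -> active={job_A:*/9, job_D:*/5, job_F:*/10}
Op 10: register job_C */12 -> active={job_A:*/9, job_C:*/12, job_D:*/5, job_F:*/10}
Op 11: register job_G */14 -> active={job_A:*/9, job_C:*/12, job_D:*/5, job_F:*/10, job_G:*/14}
Op 12: unregister job_D -> active={job_A:*/9, job_C:*/12, job_F:*/10, job_G:*/14}
  job_A: interval 9, next fire after T=88 is 90
  job_C: interval 12, next fire after T=88 is 96
  job_F: interval 10, next fire after T=88 is 90
  job_G: interval 14, next fire after T=88 is 98
Earliest = 90, winner (lex tiebreak) = job_A

Answer: job_A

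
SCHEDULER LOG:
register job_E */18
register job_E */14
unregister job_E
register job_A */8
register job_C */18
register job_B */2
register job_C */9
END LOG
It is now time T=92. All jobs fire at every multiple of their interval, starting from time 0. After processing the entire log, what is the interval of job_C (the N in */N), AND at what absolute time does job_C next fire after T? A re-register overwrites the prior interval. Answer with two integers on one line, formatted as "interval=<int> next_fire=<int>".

Op 1: register job_E */18 -> active={job_E:*/18}
Op 2: register job_E */14 -> active={job_E:*/14}
Op 3: unregister job_E -> active={}
Op 4: register job_A */8 -> active={job_A:*/8}
Op 5: register job_C */18 -> active={job_A:*/8, job_C:*/18}
Op 6: register job_B */2 -> active={job_A:*/8, job_B:*/2, job_C:*/18}
Op 7: register job_C */9 -> active={job_A:*/8, job_B:*/2, job_C:*/9}
Final interval of job_C = 9
Next fire of job_C after T=92: (92//9+1)*9 = 99

Answer: interval=9 next_fire=99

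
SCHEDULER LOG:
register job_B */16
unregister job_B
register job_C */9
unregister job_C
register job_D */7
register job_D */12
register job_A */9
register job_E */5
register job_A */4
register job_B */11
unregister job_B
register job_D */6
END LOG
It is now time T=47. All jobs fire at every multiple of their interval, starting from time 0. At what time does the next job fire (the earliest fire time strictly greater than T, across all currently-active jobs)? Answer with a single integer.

Answer: 48

Derivation:
Op 1: register job_B */16 -> active={job_B:*/16}
Op 2: unregister job_B -> active={}
Op 3: register job_C */9 -> active={job_C:*/9}
Op 4: unregister job_C -> active={}
Op 5: register job_D */7 -> active={job_D:*/7}
Op 6: register job_D */12 -> active={job_D:*/12}
Op 7: register job_A */9 -> active={job_A:*/9, job_D:*/12}
Op 8: register job_E */5 -> active={job_A:*/9, job_D:*/12, job_E:*/5}
Op 9: register job_A */4 -> active={job_A:*/4, job_D:*/12, job_E:*/5}
Op 10: register job_B */11 -> active={job_A:*/4, job_B:*/11, job_D:*/12, job_E:*/5}
Op 11: unregister job_B -> active={job_A:*/4, job_D:*/12, job_E:*/5}
Op 12: register job_D */6 -> active={job_A:*/4, job_D:*/6, job_E:*/5}
  job_A: interval 4, next fire after T=47 is 48
  job_D: interval 6, next fire after T=47 is 48
  job_E: interval 5, next fire after T=47 is 50
Earliest fire time = 48 (job job_A)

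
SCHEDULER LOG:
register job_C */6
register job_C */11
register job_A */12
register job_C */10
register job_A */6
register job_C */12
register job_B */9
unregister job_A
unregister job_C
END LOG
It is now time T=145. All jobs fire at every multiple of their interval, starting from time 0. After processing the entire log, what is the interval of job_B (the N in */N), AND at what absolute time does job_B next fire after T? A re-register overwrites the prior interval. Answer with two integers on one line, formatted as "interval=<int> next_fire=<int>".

Op 1: register job_C */6 -> active={job_C:*/6}
Op 2: register job_C */11 -> active={job_C:*/11}
Op 3: register job_A */12 -> active={job_A:*/12, job_C:*/11}
Op 4: register job_C */10 -> active={job_A:*/12, job_C:*/10}
Op 5: register job_A */6 -> active={job_A:*/6, job_C:*/10}
Op 6: register job_C */12 -> active={job_A:*/6, job_C:*/12}
Op 7: register job_B */9 -> active={job_A:*/6, job_B:*/9, job_C:*/12}
Op 8: unregister job_A -> active={job_B:*/9, job_C:*/12}
Op 9: unregister job_C -> active={job_B:*/9}
Final interval of job_B = 9
Next fire of job_B after T=145: (145//9+1)*9 = 153

Answer: interval=9 next_fire=153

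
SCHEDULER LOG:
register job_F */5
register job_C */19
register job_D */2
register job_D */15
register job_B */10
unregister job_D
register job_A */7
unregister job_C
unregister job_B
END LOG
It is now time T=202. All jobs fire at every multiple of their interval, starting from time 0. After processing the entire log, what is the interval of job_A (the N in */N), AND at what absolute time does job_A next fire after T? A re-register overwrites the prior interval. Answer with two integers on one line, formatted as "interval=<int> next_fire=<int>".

Op 1: register job_F */5 -> active={job_F:*/5}
Op 2: register job_C */19 -> active={job_C:*/19, job_F:*/5}
Op 3: register job_D */2 -> active={job_C:*/19, job_D:*/2, job_F:*/5}
Op 4: register job_D */15 -> active={job_C:*/19, job_D:*/15, job_F:*/5}
Op 5: register job_B */10 -> active={job_B:*/10, job_C:*/19, job_D:*/15, job_F:*/5}
Op 6: unregister job_D -> active={job_B:*/10, job_C:*/19, job_F:*/5}
Op 7: register job_A */7 -> active={job_A:*/7, job_B:*/10, job_C:*/19, job_F:*/5}
Op 8: unregister job_C -> active={job_A:*/7, job_B:*/10, job_F:*/5}
Op 9: unregister job_B -> active={job_A:*/7, job_F:*/5}
Final interval of job_A = 7
Next fire of job_A after T=202: (202//7+1)*7 = 203

Answer: interval=7 next_fire=203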